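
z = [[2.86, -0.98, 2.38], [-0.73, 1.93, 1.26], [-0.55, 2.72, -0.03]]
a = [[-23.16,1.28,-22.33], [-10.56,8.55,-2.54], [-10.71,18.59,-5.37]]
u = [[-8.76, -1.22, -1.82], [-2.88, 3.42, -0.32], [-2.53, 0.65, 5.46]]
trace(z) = 4.76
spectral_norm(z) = 4.23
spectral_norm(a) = 37.18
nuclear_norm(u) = 18.95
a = u @ z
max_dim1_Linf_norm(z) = 2.86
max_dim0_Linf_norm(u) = 8.76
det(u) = -197.91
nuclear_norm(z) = 8.22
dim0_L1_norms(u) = [14.17, 5.29, 7.6]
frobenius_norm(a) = 41.43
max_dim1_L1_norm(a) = 46.77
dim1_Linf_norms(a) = [23.16, 10.56, 18.59]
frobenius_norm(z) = 5.32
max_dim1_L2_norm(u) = 9.03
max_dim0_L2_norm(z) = 3.48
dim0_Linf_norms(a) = [23.16, 18.59, 22.33]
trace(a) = -19.98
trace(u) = 0.12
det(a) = 2270.85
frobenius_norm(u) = 11.76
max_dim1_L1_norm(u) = 11.8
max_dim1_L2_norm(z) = 3.85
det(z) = -11.47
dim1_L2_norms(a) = [32.2, 13.82, 22.12]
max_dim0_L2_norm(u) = 9.56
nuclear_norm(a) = 58.55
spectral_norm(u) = 9.57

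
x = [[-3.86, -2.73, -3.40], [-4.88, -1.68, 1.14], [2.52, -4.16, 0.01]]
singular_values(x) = [7.13, 5.03, 3.06]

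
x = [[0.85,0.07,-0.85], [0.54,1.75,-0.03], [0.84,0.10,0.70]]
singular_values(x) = [1.92, 1.13, 1.02]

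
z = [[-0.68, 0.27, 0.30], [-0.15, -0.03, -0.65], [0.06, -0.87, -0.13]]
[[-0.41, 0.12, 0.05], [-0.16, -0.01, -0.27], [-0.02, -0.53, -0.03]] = z @ [[0.66, 0.05, 0.09], [0.05, 0.61, -0.02], [0.09, -0.02, 0.4]]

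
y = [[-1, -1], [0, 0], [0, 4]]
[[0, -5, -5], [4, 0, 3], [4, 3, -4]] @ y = [[0, -20], [-4, 8], [-4, -20]]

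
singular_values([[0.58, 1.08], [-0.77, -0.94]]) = [1.72, 0.17]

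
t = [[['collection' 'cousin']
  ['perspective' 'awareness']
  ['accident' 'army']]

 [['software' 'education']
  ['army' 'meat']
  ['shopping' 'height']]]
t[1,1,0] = 'army'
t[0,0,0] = 'collection'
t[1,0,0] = 'software'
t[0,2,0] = 'accident'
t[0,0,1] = 'cousin'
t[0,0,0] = 'collection'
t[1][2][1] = 'height'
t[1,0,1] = 'education'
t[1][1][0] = 'army'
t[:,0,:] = [['collection', 'cousin'], ['software', 'education']]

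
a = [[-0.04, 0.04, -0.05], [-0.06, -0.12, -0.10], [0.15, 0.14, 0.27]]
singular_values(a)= [0.38, 0.09, 0.01]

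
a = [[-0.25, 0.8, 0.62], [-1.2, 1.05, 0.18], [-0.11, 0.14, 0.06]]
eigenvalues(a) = [(0.43+0.78j), (0.43-0.78j), (-0+0j)]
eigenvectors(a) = [[(0.41-0.5j), 0.41+0.50j, (-0.46+0j)], [0.76+0.00j, (0.76-0j), (-0.63+0j)], [(0.09-0.04j), (0.09+0.04j), 0.63+0.00j]]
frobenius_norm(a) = 1.92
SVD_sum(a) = [[-0.58, 0.65, 0.23], [-1.01, 1.14, 0.4], [-0.12, 0.14, 0.05]] + [[0.33,  0.15,  0.39], [-0.19,  -0.09,  -0.22], [0.01,  0.0,  0.01]] + [[-0.00, -0.0, 0.0], [-0.0, -0.0, 0.00], [0.00, 0.00, -0.0]]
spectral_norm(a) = 1.82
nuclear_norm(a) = 2.44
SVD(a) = [[-0.49, 0.87, -0.07], [-0.86, -0.50, -0.08], [-0.1, 0.03, 0.99]] @ diag([1.8226234788892806, 0.6124896798978927, 0.00021498863668671336]) @ [[0.64, -0.72, -0.26], [0.61, 0.29, 0.73], [0.46, 0.63, -0.63]]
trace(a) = 0.86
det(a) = -0.00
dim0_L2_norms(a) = [1.23, 1.33, 0.65]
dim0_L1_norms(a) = [1.56, 1.99, 0.86]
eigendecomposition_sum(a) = [[-0.12+0.55j, (0.4-0.25j), (0.31+0.15j)], [-0.60+0.30j, 0.53+0.18j, 0.09+0.40j], [-0.06+0.06j, 0.07-0.00j, (0.03+0.04j)]] + [[(-0.12-0.55j), 0.40+0.25j, 0.31-0.15j], [(-0.6-0.3j), (0.53-0.18j), (0.09-0.4j)], [-0.06-0.06j, (0.07+0j), 0.03-0.04j]] + [[-0.00-0.00j, (-0+0j), 0.00-0.00j], [-0.00-0.00j, -0.00+0.00j, 0.00-0.00j], [0.00+0.00j, -0j, -0.00+0.00j]]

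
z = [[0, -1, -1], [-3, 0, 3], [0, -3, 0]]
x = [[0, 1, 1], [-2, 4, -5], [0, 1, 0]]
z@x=[[2, -5, 5], [0, 0, -3], [6, -12, 15]]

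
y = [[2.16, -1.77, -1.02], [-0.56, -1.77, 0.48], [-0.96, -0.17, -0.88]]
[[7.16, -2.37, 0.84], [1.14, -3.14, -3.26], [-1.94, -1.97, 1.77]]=y@[[2.23, 0.83, 0.17],[-1.34, 1.78, 1.13],[0.03, 0.99, -2.42]]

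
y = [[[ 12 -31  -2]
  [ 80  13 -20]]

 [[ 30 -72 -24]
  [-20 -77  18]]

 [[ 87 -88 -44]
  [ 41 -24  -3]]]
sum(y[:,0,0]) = 129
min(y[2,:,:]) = -88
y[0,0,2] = -2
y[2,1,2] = -3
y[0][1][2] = -20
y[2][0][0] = 87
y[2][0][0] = 87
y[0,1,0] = 80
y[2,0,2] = -44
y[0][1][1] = 13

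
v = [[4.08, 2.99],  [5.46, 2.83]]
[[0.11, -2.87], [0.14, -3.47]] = v@[[0.02, -0.47], [0.01, -0.32]]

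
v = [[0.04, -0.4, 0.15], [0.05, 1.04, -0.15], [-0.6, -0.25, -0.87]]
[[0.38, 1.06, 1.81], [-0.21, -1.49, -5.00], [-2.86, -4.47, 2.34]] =v @ [[-0.36, 3.88, -0.34], [0.31, -1.21, -4.94], [3.45, 2.81, -1.04]]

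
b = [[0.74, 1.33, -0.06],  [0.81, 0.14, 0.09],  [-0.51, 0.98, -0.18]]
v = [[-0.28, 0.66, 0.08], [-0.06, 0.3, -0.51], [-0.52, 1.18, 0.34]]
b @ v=[[-0.26, 0.82, -0.64],[-0.28, 0.68, 0.02],[0.18, -0.26, -0.60]]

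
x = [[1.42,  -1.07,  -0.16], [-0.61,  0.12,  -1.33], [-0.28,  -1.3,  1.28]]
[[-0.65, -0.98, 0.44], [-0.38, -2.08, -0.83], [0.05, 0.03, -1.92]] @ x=[[-0.45, 0.01, 1.97], [0.96, 1.24, 1.76], [0.59, 2.45, -2.51]]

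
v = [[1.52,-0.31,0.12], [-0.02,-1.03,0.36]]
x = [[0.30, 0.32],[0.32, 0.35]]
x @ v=[[0.45, -0.42, 0.15], [0.48, -0.46, 0.16]]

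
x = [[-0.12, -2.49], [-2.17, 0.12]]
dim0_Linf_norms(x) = [2.17, 2.49]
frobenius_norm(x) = 3.31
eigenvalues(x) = [-2.33, 2.33]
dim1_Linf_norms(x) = [2.49, 2.17]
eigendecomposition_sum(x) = [[-1.22, -1.24], [-1.08, -1.1]] + [[1.10, -1.24],  [-1.08, 1.22]]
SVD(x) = [[-1.0, 0.03], [0.03, 1.00]] @ diag([2.493088082349229, 2.1730880823492282]) @ [[0.03, 1.0], [-1.0, 0.03]]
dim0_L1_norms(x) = [2.29, 2.61]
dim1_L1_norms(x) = [2.61, 2.29]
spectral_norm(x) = 2.49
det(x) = -5.42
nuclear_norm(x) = 4.67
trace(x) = 0.00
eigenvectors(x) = [[-0.75, 0.71], [-0.66, -0.70]]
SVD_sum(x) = [[-0.06, -2.49], [0.00, 0.06]] + [[-0.06,0.00], [-2.17,0.06]]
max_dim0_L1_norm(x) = 2.61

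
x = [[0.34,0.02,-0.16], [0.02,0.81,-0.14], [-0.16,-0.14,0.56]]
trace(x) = 1.71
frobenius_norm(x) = 1.08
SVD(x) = [[0.17, 0.47, -0.87], [0.87, -0.48, -0.09], [-0.46, -0.74, -0.49]] @ diag([0.8867318533951559, 0.5718236478185311, 0.2514444987863128]) @ [[0.17, 0.87, -0.46], [0.47, -0.48, -0.74], [-0.87, -0.09, -0.49]]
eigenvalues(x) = [0.25, 0.57, 0.89]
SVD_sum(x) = [[0.02, 0.13, -0.07], [0.13, 0.68, -0.35], [-0.07, -0.35, 0.18]] + [[0.13, -0.13, -0.20], [-0.13, 0.13, 0.2], [-0.20, 0.2, 0.32]] + [[0.19, 0.02, 0.11], [0.02, 0.0, 0.01], [0.11, 0.01, 0.06]]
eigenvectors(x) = [[-0.87,  0.47,  0.17],[-0.09,  -0.48,  0.87],[-0.49,  -0.74,  -0.46]]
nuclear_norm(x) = 1.71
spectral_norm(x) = 0.89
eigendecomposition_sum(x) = [[0.19,  0.02,  0.11], [0.02,  0.00,  0.01], [0.11,  0.01,  0.06]] + [[0.13, -0.13, -0.2],[-0.13, 0.13, 0.2],[-0.20, 0.2, 0.32]] + [[0.02, 0.13, -0.07], [0.13, 0.68, -0.35], [-0.07, -0.35, 0.18]]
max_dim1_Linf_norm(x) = 0.81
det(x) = 0.13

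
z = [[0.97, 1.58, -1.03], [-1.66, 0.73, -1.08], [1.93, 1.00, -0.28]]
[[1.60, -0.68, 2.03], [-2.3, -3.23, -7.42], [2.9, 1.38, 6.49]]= z @ [[1.08,0.83,3.31], [1.17,0.32,0.74], [1.26,1.93,2.28]]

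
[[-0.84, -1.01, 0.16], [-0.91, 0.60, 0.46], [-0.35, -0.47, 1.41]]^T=[[-0.84, -0.91, -0.35],  [-1.01, 0.6, -0.47],  [0.16, 0.46, 1.41]]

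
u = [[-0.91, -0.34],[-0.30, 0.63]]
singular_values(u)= [0.98, 0.69]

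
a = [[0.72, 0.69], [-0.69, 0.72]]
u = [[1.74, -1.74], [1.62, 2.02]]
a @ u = [[2.37,0.14], [-0.03,2.66]]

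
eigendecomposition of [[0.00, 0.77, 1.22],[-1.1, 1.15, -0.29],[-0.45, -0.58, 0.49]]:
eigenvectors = [[-0.74+0.00j, (-0.74-0j), 0.02+0.00j],[-0.27-0.44j, (-0.27+0.44j), -0.84+0.00j],[0.08-0.44j, 0.08+0.44j, 0.55+0.00j]]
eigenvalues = [(0.14+1.18j), (0.14-1.18j), (1.36+0j)]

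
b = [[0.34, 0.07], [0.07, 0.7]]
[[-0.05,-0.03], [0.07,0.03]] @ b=[[-0.02, -0.02], [0.03, 0.03]]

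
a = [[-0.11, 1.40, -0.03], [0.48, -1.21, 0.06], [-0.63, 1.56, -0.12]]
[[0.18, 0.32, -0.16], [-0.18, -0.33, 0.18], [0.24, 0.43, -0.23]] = a @ [[-0.09, -0.16, 0.09], [0.12, 0.22, -0.11], [0.06, 0.15, 0.03]]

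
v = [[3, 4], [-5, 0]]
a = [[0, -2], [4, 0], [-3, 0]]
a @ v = [[10, 0], [12, 16], [-9, -12]]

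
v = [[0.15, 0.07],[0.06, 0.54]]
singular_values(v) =[0.55, 0.14]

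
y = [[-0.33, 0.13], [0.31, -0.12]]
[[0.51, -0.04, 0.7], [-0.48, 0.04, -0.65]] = y @ [[-1.85, 0.69, -1.41], [-0.8, 1.48, 1.79]]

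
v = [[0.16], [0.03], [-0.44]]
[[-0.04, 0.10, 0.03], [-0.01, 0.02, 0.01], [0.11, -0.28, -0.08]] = v@ [[-0.25, 0.63, 0.18]]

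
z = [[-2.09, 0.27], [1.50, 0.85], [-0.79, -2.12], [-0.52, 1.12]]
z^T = [[-2.09,  1.5,  -0.79,  -0.52], [0.27,  0.85,  -2.12,  1.12]]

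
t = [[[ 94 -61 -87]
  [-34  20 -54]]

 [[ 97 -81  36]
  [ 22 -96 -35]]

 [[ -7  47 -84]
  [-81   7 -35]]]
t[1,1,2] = -35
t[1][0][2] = 36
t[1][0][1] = -81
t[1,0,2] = 36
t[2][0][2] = -84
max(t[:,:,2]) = 36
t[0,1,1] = 20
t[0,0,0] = 94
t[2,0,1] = 47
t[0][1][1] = 20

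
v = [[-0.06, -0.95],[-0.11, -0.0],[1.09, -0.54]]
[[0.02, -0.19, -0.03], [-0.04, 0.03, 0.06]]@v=[[-0.01,-0.00], [0.06,0.01]]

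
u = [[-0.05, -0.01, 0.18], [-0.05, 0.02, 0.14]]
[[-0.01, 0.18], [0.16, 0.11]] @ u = [[-0.01, 0.0, 0.02],  [-0.01, 0.0, 0.04]]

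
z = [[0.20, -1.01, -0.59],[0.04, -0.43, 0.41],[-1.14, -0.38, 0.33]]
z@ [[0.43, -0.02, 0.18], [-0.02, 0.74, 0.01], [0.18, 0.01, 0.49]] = [[0.00, -0.76, -0.26],  [0.1, -0.31, 0.2],  [-0.42, -0.26, -0.05]]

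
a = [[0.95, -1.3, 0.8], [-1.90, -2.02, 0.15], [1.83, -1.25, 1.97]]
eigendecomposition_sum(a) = [[1.17,-0.50,0.81], [-0.37,0.16,-0.26], [2.46,-1.05,1.7]] + [[0.22,-0.06,-0.11], [-0.19,0.05,0.1], [-0.44,0.11,0.23]] + [[-0.44, -0.74, 0.1], [-1.34, -2.23, 0.31], [-0.19, -0.31, 0.04]]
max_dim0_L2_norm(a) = 2.8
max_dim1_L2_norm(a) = 2.97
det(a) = -3.97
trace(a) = 0.90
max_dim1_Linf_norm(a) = 2.02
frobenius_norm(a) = 4.44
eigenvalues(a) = [3.03, 0.5, -2.63]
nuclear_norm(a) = 6.64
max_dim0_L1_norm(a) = 4.68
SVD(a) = [[-0.5, -0.14, -0.85], [0.02, -0.99, 0.15], [-0.86, 0.06, 0.5]] @ diag([3.4179832332857947, 2.8078761506044096, 0.4134273090207556]) @ [[-0.62, 0.49, -0.61],[0.66, 0.75, -0.05],[-0.44, 0.44, 0.79]]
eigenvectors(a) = [[-0.43, 0.42, 0.31], [0.13, -0.37, 0.94], [-0.89, -0.83, 0.13]]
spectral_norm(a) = 3.42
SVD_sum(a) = [[1.06, -0.85, 1.06],[-0.05, 0.04, -0.05],[1.82, -1.46, 1.82]] + [[-0.26, -0.30, 0.02],[-1.82, -2.09, 0.15],[0.1, 0.12, -0.01]] + [[0.15, -0.15, -0.28], [-0.03, 0.03, 0.05], [-0.09, 0.09, 0.16]]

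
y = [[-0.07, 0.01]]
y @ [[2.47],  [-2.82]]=[[-0.20]]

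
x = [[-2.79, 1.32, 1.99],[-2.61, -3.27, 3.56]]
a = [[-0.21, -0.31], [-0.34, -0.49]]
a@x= [[1.4, 0.74, -1.52], [2.23, 1.15, -2.42]]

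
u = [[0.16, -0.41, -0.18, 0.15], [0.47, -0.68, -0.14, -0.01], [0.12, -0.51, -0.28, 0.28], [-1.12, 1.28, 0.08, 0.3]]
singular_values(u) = [2.01, 0.57, 0.0, 0.0]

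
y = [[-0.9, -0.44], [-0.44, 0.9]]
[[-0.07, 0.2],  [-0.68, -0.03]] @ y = [[-0.02, 0.21], [0.63, 0.27]]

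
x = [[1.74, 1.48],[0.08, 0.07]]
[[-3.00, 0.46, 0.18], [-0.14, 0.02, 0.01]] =x @ [[-0.88, 0.84, -0.38], [-0.99, -0.68, 0.57]]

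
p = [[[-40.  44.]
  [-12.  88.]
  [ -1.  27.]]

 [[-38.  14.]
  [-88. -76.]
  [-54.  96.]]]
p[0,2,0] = -1.0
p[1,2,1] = 96.0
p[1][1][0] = -88.0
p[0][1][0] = -12.0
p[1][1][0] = -88.0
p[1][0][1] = 14.0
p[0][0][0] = -40.0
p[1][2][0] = -54.0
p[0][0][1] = 44.0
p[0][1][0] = -12.0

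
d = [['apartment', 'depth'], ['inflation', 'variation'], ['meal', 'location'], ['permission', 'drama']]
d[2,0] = 'meal'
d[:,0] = ['apartment', 'inflation', 'meal', 'permission']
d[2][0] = 'meal'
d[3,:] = ['permission', 'drama']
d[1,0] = 'inflation'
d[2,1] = 'location'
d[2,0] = 'meal'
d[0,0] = 'apartment'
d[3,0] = 'permission'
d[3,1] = 'drama'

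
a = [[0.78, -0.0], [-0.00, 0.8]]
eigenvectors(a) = [[1.00, 0.00], [0.00, 1.00]]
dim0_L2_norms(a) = [0.78, 0.8]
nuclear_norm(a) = 1.58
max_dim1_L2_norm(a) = 0.8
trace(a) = 1.58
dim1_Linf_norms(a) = [0.78, 0.8]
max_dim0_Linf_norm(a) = 0.8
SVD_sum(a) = [[0.0, 0.0], [0.00, 0.80]] + [[0.78,  0.0], [0.00,  0.0]]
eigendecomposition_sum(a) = [[0.78,0.00], [0.0,0.00]] + [[0.00, 0.0], [0.0, 0.80]]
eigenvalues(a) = [0.78, 0.8]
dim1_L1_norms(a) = [0.78, 0.8]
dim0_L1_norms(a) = [0.78, 0.8]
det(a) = 0.62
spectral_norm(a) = 0.80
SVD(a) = [[0.0,  1.00], [1.00,  0.0]] @ diag([0.8, 0.78]) @ [[0.0, 1.0], [1.0, 0.00]]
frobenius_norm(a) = 1.12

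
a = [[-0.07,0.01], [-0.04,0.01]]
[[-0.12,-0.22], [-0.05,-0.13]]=a@[[2.25, 3.14], [3.89, -0.37]]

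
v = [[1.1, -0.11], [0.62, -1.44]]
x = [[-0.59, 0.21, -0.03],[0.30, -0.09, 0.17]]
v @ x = [[-0.68, 0.24, -0.05], [-0.80, 0.26, -0.26]]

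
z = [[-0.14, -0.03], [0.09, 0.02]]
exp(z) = [[0.87, -0.03], [0.08, 1.02]]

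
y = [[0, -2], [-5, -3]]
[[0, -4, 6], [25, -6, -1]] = y @ [[-5, 0, 2], [0, 2, -3]]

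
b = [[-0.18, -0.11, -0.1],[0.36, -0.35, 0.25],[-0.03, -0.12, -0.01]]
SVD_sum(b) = [[-0.07, 0.06, -0.05], [0.38, -0.33, 0.26], [0.03, -0.03, 0.02]] + [[-0.11,  -0.17,  -0.05], [-0.02,  -0.02,  -0.01], [-0.06,  -0.09,  -0.03]] + [[-0.0, 0.0, 0.00], [-0.0, 0.00, 0.0], [0.0, -0.0, -0.0]]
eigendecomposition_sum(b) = [[(-0.09+0.11j), -0.05-0.08j, (-0.05+0.07j)], [0.18+0.20j, -0.18+0.08j, 0.13+0.12j], [-0.02+0.09j, -0.06-0.03j, -0.00+0.06j]] + [[-0.09-0.11j, -0.05+0.08j, (-0.05-0.07j)], [(0.18-0.2j), (-0.18-0.08j), (0.13-0.12j)], [(-0.02-0.09j), -0.06+0.03j, -0.00-0.06j]] + [[(-0-0j), (-0+0j), 0.00-0.00j], [0.00+0.00j, 0.00-0.00j, -0.00+0.00j], [0.00+0.00j, 0.00-0.00j, (-0+0j)]]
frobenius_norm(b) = 0.62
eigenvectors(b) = [[(0.06+0.43j), (0.06-0.43j), (-0.52+0j)], [(0.85+0j), (0.85-0j), (0.07+0j)], [0.18+0.23j, (0.18-0.23j), (0.85+0j)]]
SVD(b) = [[-0.18, -0.87, -0.46], [0.98, -0.12, -0.15], [0.08, -0.48, 0.87]] @ diag([0.5712284593198349, 0.24123689020336614, 0.0016763257728224428]) @ [[0.67, -0.58, 0.46], [0.53, 0.81, 0.26], [0.52, -0.07, -0.85]]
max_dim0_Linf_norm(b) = 0.36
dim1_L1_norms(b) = [0.39, 0.96, 0.16]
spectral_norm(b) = 0.57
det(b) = -0.00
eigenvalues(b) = [(-0.27+0.25j), (-0.27-0.25j), (-0+0j)]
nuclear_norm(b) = 0.81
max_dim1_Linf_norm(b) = 0.36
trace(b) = -0.54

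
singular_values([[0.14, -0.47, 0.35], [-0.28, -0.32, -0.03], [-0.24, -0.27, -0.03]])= [0.69, 0.45, 0.0]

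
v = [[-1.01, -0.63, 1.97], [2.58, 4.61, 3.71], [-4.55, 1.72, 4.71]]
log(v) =[[0.22, -0.41, 0.87], [1.81, 1.70, 0.21], [-1.97, 0.07, 2.05]]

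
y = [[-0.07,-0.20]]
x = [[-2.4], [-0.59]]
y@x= [[0.29]]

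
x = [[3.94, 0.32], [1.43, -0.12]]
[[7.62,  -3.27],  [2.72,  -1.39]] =x @ [[1.92, -0.90], [0.18, 0.87]]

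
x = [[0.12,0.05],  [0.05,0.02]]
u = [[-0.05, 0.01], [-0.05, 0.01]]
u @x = [[-0.01, -0.00], [-0.01, -0.00]]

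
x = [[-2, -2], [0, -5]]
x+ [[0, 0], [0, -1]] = [[-2, -2], [0, -6]]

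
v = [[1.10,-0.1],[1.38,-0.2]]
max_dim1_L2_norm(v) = 1.39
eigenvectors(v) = [[0.65, 0.08], [0.76, 1.0]]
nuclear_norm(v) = 1.82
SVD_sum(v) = [[1.10, -0.14], [1.38, -0.17]] + [[0.0, 0.04], [-0.00, -0.03]]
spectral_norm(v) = 1.78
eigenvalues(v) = [0.98, -0.08]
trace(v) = 0.90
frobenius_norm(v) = 1.78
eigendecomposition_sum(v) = [[1.09, -0.09], [1.27, -0.11]] + [[0.01, -0.01], [0.11, -0.09]]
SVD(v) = [[-0.62, -0.78], [-0.78, 0.62]] @ diag([1.7782782914454816, 0.04611201767151188]) @ [[-0.99, 0.12],[-0.12, -0.99]]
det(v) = -0.08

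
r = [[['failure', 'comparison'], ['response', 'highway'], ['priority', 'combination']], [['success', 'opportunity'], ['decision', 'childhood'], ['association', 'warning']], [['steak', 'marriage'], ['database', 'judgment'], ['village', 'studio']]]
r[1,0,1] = 'opportunity'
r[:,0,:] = [['failure', 'comparison'], ['success', 'opportunity'], ['steak', 'marriage']]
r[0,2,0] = 'priority'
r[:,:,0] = [['failure', 'response', 'priority'], ['success', 'decision', 'association'], ['steak', 'database', 'village']]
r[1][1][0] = 'decision'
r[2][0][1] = 'marriage'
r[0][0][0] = 'failure'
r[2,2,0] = 'village'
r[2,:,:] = [['steak', 'marriage'], ['database', 'judgment'], ['village', 'studio']]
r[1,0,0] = 'success'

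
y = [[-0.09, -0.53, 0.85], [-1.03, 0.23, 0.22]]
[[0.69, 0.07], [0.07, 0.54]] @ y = [[-0.13,-0.35,0.6], [-0.56,0.09,0.18]]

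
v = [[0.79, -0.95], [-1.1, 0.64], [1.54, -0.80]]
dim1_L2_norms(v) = [1.24, 1.27, 1.74]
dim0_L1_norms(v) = [3.43, 2.39]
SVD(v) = [[-0.48, -0.87], [0.52, -0.19], [-0.7, 0.46]] @ diag([2.4478845625580328, 0.4070149486076256]) @ [[-0.83, 0.55],[0.55, 0.83]]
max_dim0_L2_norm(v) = 2.05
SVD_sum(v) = [[0.99, -0.66], [-1.06, 0.70], [1.44, -0.96]] + [[-0.2, -0.29], [-0.04, -0.06], [0.10, 0.16]]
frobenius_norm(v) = 2.48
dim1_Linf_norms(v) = [0.95, 1.1, 1.54]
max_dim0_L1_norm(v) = 3.43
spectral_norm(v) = 2.45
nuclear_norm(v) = 2.85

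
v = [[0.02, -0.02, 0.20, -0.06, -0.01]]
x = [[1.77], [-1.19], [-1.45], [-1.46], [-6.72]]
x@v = [[0.04,  -0.04,  0.35,  -0.11,  -0.02], [-0.02,  0.02,  -0.24,  0.07,  0.01], [-0.03,  0.03,  -0.29,  0.09,  0.01], [-0.03,  0.03,  -0.29,  0.09,  0.01], [-0.13,  0.13,  -1.34,  0.40,  0.07]]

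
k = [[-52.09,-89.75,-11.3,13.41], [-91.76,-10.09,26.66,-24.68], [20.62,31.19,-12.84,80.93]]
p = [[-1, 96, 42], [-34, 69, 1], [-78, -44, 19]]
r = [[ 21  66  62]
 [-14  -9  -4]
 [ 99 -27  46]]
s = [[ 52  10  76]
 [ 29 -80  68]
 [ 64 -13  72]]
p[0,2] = 42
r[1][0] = -14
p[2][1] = -44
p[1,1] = 69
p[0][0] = -1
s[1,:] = [29, -80, 68]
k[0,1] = -89.75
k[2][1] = 31.19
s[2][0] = 64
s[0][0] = 52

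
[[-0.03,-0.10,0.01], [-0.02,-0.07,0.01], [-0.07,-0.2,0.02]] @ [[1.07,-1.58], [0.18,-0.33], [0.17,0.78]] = [[-0.05, 0.09], [-0.03, 0.06], [-0.11, 0.19]]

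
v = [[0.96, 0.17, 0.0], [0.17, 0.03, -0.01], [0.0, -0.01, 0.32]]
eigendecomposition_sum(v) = [[0.96, 0.17, -0.0], [0.17, 0.03, -0.0], [-0.0, -0.0, 0.00]] + [[-0.00, 0.00, 0.0], [0.00, -0.0, -0.00], [0.00, -0.0, -0.00]] + [[0.00,-0.0,0.0], [-0.00,0.0,-0.01], [0.0,-0.01,0.32]]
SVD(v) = [[-0.98, -0.01, 0.17], [-0.17, 0.03, -0.98], [0.00, -1.00, -0.03]] @ diag([0.9901055368868756, 0.3202980844709364, 0.00040362135781217605]) @ [[-0.98, -0.17, 0.0], [-0.01, 0.03, -1.0], [-0.17, 0.98, 0.03]]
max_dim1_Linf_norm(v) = 0.96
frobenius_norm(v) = 1.04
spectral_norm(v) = 0.99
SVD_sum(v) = [[0.96,0.17,-0.00], [0.17,0.03,-0.00], [-0.00,-0.0,0.00]] + [[0.00, -0.00, 0.00], [-0.0, 0.0, -0.01], [0.00, -0.01, 0.32]] + [[-0.0,0.0,0.0], [0.0,-0.0,-0.00], [0.00,-0.00,-0.0]]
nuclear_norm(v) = 1.31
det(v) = -0.00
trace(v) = 1.31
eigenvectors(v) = [[0.98, -0.17, 0.01],[0.17, 0.98, -0.03],[-0.00, 0.03, 1.00]]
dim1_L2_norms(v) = [0.97, 0.17, 0.32]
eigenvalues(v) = [0.99, -0.0, 0.32]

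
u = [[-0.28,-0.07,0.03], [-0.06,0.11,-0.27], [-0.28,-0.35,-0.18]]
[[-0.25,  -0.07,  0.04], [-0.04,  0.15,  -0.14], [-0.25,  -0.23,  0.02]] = u@[[0.88, 0.03, -0.05], [0.03, 0.75, -0.25], [-0.05, -0.25, 0.43]]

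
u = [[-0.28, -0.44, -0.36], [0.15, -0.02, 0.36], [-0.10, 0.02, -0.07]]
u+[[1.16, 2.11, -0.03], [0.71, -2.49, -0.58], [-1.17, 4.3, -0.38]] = [[0.88, 1.67, -0.39], [0.86, -2.51, -0.22], [-1.27, 4.32, -0.45]]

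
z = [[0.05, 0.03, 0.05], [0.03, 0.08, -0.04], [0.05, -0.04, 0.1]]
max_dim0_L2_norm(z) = 0.12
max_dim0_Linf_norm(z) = 0.1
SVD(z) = [[-0.34, -0.62, -0.71], [0.4, -0.78, 0.48], [-0.85, -0.12, 0.51]] @ diag([0.13903499434768868, 0.09759754009984317, 0.006632534447531798]) @ [[-0.34, 0.40, -0.85], [-0.62, -0.78, -0.12], [0.71, -0.48, -0.51]]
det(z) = -0.00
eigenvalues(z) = [-0.01, 0.1, 0.14]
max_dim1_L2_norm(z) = 0.12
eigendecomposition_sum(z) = [[-0.0, 0.0, 0.0],[0.00, -0.0, -0.00],[0.00, -0.0, -0.00]] + [[0.04, 0.05, 0.01], [0.05, 0.06, 0.01], [0.01, 0.01, 0.0]] + [[0.02, -0.02, 0.04], [-0.02, 0.02, -0.05], [0.04, -0.05, 0.10]]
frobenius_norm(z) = 0.17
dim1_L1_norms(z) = [0.13, 0.15, 0.19]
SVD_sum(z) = [[0.02, -0.02, 0.04], [-0.02, 0.02, -0.05], [0.04, -0.05, 0.1]] + [[0.04,0.05,0.01], [0.05,0.06,0.01], [0.01,0.01,0.00]] + [[-0.0, 0.0, 0.00], [0.0, -0.0, -0.0], [0.00, -0.00, -0.0]]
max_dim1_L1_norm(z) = 0.19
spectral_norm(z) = 0.14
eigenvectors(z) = [[0.71, -0.62, 0.34], [-0.48, -0.78, -0.4], [-0.51, -0.12, 0.85]]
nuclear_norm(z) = 0.24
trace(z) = 0.23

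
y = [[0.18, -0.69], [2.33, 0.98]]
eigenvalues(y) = [(0.58+1.2j), (0.58-1.2j)]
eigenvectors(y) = [[0.15-0.45j, (0.15+0.45j)], [-0.88+0.00j, -0.88-0.00j]]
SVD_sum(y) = [[-0.10,-0.04],  [2.32,1.01]] + [[0.28, -0.65], [0.01, -0.03]]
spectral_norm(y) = 2.53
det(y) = 1.78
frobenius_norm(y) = 2.63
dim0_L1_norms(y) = [2.51, 1.67]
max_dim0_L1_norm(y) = 2.51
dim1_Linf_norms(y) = [0.69, 2.33]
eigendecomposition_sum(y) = [[0.09+0.70j, (-0.35+0.17j)], [1.16-0.56j, 0.49+0.51j]] + [[(0.09-0.7j), -0.34-0.17j],[1.16+0.56j, 0.49-0.51j]]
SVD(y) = [[0.04, -1.0], [-1.00, -0.04]] @ diag([2.529919468936132, 0.7052003124630049]) @ [[-0.92, -0.40], [-0.4, 0.92]]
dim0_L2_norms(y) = [2.34, 1.2]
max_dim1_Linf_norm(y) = 2.33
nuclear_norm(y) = 3.24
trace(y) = 1.16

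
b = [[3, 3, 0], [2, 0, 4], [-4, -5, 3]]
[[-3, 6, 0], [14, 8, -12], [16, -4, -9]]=b@[[-1, 0, 0], [0, 2, 0], [4, 2, -3]]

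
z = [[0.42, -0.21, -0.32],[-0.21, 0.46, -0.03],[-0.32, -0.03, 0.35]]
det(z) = 0.00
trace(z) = 1.23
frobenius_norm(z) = 0.90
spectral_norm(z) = 0.77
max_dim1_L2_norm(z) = 0.57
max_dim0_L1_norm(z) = 0.95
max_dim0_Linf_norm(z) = 0.46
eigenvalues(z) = [0.0, 0.77, 0.45]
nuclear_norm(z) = 1.23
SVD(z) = [[-0.73, -0.10, 0.67], [0.44, -0.83, 0.35], [0.52, 0.55, 0.65]] @ diag([0.7740342313002008, 0.45405656444392084, 0.0019092042558783201]) @ [[-0.73, 0.44, 0.52],[-0.10, -0.83, 0.55],[0.67, 0.35, 0.65]]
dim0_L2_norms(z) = [0.57, 0.51, 0.48]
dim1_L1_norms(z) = [0.95, 0.7, 0.7]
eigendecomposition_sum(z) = [[0.00, 0.0, 0.0], [0.00, 0.00, 0.0], [0.00, 0.00, 0.00]] + [[0.41, -0.25, -0.3], [-0.25, 0.15, 0.18], [-0.3, 0.18, 0.21]] + [[0.00, 0.04, -0.03],[0.04, 0.31, -0.21],[-0.03, -0.21, 0.14]]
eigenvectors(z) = [[-0.67, -0.73, -0.1], [-0.35, 0.44, -0.83], [-0.65, 0.52, 0.55]]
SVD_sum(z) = [[0.41, -0.25, -0.30], [-0.25, 0.15, 0.18], [-0.30, 0.18, 0.21]] + [[0.00, 0.04, -0.03],[0.04, 0.31, -0.21],[-0.03, -0.21, 0.14]] + [[0.0, 0.00, 0.0], [0.0, 0.00, 0.00], [0.00, 0.0, 0.00]]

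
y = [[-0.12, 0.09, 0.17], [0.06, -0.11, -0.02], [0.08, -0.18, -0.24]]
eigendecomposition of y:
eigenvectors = [[0.62+0.00j, (0.69+0j), (0.69-0j)], [-0.21+0.00j, (0.34-0.46j), (0.34+0.46j)], [-0.75+0.00j, (0.08+0.43j), 0.08-0.43j]]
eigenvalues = [(-0.36+0j), (-0.06+0.05j), (-0.06-0.05j)]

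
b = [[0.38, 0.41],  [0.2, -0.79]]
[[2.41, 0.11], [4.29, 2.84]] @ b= [[0.94, 0.9], [2.20, -0.48]]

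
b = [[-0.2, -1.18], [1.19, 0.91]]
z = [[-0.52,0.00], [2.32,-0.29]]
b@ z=[[-2.63, 0.34], [1.49, -0.26]]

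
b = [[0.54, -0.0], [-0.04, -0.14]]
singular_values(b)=[0.54, 0.14]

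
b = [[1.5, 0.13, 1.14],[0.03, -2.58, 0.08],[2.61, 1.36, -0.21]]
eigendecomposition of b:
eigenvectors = [[0.73,0.39,-0.14], [0.01,-0.05,-0.79], [0.69,-0.92,0.59]]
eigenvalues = [2.58, -1.24, -2.63]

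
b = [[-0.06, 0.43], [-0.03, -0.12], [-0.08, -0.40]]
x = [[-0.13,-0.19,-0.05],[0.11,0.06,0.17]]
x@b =[[0.02, -0.01], [-0.02, -0.03]]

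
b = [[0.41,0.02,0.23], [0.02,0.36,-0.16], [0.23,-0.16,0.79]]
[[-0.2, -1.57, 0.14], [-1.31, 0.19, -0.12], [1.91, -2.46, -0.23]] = b@ [[-1.71, -2.40, 0.74], [-2.48, -0.46, -0.66], [2.41, -2.51, -0.64]]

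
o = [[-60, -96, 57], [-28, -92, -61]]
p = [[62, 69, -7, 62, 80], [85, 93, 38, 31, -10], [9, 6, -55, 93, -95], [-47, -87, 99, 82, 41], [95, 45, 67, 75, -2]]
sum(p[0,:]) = 266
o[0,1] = -96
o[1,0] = -28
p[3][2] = 99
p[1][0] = 85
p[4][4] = -2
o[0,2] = 57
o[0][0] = -60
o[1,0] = -28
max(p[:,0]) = 95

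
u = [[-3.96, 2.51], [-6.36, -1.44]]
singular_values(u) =[7.49, 2.89]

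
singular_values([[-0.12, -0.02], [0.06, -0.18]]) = [0.19, 0.12]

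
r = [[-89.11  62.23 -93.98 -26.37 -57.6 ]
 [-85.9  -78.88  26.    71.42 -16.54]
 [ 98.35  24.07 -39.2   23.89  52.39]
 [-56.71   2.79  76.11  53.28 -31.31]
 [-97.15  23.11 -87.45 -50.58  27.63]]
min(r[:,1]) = -78.88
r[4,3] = -50.58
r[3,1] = 2.79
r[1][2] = 26.0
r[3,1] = 2.79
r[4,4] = 27.63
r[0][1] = 62.23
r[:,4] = [-57.6, -16.54, 52.39, -31.31, 27.63]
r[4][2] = -87.45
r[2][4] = 52.39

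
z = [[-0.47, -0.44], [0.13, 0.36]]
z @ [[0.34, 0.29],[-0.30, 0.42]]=[[-0.03, -0.32], [-0.06, 0.19]]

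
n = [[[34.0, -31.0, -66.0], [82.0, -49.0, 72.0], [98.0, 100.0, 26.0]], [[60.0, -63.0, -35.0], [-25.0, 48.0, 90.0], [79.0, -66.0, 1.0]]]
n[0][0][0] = 34.0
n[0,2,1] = 100.0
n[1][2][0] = 79.0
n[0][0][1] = -31.0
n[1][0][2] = -35.0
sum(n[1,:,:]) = 89.0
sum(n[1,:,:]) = 89.0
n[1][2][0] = 79.0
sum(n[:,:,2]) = 88.0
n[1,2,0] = 79.0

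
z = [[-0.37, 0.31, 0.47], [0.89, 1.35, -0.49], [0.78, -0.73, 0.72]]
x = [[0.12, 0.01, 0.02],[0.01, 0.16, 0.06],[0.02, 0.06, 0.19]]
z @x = [[-0.03, 0.07, 0.10], [0.11, 0.2, 0.01], [0.1, -0.07, 0.11]]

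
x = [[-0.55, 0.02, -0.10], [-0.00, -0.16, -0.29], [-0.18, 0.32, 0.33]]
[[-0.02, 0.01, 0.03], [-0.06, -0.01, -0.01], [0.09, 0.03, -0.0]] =x @ [[0.02,-0.02,-0.09], [0.18,0.07,-0.18], [0.10,-0.00,0.12]]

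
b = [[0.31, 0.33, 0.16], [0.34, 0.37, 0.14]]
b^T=[[0.31,0.34], [0.33,0.37], [0.16,0.14]]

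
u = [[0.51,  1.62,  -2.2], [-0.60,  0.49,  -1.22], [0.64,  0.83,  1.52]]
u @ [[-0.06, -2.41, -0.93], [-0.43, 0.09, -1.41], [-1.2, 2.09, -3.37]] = [[1.91, -5.68, 4.66], [1.29, -1.06, 3.98], [-2.22, 1.71, -6.89]]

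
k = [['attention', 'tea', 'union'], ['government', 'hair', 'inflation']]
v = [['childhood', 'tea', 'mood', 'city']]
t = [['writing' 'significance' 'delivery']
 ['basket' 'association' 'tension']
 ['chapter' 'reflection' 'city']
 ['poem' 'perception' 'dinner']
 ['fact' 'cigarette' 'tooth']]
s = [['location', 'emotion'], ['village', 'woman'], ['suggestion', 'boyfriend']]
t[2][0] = 'chapter'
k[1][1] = 'hair'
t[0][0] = 'writing'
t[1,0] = 'basket'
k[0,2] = 'union'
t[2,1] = 'reflection'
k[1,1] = 'hair'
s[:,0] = ['location', 'village', 'suggestion']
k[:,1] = ['tea', 'hair']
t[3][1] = 'perception'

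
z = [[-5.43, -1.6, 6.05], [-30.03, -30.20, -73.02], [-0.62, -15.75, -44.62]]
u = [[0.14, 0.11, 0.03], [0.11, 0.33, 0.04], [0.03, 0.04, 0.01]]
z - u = [[-5.57, -1.71, 6.02], [-30.14, -30.53, -73.06], [-0.65, -15.79, -44.63]]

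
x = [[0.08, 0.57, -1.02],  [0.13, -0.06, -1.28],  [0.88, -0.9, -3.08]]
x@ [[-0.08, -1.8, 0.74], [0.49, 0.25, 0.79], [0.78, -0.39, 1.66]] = [[-0.52, 0.4, -1.18], [-1.04, 0.25, -2.08], [-2.91, -0.61, -5.17]]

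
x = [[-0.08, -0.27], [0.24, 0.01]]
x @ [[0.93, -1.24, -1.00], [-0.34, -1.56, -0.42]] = [[0.02, 0.52, 0.19], [0.22, -0.31, -0.24]]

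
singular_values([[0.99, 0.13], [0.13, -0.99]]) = [1.0, 1.0]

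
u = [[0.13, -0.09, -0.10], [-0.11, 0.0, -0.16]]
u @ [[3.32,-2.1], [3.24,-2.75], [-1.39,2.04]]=[[0.28, -0.23], [-0.14, -0.10]]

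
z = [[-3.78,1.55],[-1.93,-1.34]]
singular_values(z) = [4.33, 1.86]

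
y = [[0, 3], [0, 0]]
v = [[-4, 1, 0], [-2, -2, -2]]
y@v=[[-6, -6, -6], [0, 0, 0]]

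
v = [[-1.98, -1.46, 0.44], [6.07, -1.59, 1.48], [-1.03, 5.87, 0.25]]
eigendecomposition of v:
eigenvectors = [[0.24+0.27j, 0.24-0.27j, -0.02+0.00j], [(0.44-0.32j), (0.44+0.32j), 0.33+0.00j], [(-0.76+0j), (-0.76-0j), (0.94+0j)]]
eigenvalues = [(-2.82+2.84j), (-2.82-2.84j), (2.33+0j)]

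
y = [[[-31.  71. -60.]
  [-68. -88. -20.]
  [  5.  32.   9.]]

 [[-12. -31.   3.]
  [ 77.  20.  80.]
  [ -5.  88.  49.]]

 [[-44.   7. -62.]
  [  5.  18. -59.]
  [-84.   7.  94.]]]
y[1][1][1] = 20.0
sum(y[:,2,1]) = 127.0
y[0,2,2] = 9.0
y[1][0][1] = -31.0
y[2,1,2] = -59.0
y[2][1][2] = -59.0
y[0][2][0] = 5.0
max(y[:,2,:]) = 94.0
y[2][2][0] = -84.0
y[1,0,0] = -12.0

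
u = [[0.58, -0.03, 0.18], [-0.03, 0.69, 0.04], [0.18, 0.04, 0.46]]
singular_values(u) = [0.71, 0.7, 0.32]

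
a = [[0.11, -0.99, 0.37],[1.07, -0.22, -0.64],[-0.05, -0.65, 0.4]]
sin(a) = [[0.16,-1.08,0.37], [1.18,-0.23,-0.72], [-0.02,-0.71,0.40]]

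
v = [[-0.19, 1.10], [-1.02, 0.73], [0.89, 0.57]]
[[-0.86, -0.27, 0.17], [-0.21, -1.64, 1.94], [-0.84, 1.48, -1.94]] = v@[[-0.4, 1.64, -2.05],[-0.85, 0.04, -0.20]]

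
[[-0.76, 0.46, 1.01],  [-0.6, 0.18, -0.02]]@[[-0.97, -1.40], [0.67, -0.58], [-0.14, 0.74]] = [[0.9,1.54], [0.71,0.72]]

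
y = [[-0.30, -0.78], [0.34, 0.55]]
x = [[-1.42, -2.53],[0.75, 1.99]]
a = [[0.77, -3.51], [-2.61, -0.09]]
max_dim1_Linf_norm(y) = 0.78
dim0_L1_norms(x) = [2.17, 4.52]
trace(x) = 0.57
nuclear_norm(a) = 6.18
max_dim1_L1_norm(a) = 4.28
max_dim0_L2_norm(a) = 3.51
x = a @ y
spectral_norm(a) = 3.65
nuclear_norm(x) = 3.85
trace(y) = 0.25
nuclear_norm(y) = 1.15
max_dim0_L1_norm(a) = 3.6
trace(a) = 0.68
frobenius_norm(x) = 3.60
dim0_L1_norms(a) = [3.38, 3.6]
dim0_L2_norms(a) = [2.72, 3.51]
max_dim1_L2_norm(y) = 0.84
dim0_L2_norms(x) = [1.61, 3.22]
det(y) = 0.10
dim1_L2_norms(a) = [3.59, 2.61]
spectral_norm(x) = 3.59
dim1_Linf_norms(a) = [3.51, 2.61]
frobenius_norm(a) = 4.44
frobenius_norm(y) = 1.06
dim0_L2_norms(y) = [0.45, 0.95]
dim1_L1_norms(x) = [3.95, 2.74]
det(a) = -9.23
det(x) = -0.93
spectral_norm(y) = 1.05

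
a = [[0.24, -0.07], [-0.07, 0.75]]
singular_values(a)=[0.76, 0.23]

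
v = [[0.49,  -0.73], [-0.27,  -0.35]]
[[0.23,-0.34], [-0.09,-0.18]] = v@[[0.4,0.04], [-0.04,0.49]]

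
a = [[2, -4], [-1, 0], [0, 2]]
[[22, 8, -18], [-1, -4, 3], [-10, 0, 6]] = a @ [[1, 4, -3], [-5, 0, 3]]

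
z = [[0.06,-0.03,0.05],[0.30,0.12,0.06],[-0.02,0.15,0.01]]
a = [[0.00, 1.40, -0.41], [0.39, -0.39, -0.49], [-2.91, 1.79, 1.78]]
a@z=[[0.43,  0.11,  0.08],[-0.08,  -0.13,  -0.01],[0.33,  0.57,  -0.02]]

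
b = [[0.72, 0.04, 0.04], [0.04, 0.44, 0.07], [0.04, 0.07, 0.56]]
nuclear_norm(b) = 1.72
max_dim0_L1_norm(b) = 0.8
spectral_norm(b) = 0.74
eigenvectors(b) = [[0.94,0.34,0.07],[0.19,-0.36,-0.91],[0.28,-0.87,0.40]]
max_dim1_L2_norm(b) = 0.72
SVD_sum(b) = [[0.65, 0.13, 0.2], [0.13, 0.03, 0.04], [0.20, 0.04, 0.06]] + [[0.06, -0.07, -0.17], [-0.07, 0.07, 0.18], [-0.17, 0.18, 0.44]] + [[0.00, -0.02, 0.01], [-0.02, 0.34, -0.15], [0.01, -0.15, 0.06]]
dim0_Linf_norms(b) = [0.72, 0.44, 0.56]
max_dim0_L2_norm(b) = 0.72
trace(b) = 1.72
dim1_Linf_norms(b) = [0.72, 0.44, 0.56]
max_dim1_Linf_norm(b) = 0.72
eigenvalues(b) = [0.74, 0.57, 0.41]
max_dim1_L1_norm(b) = 0.8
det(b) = 0.17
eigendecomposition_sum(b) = [[0.65, 0.13, 0.20], [0.13, 0.03, 0.04], [0.2, 0.04, 0.06]] + [[0.06, -0.07, -0.17], [-0.07, 0.07, 0.18], [-0.17, 0.18, 0.44]] + [[0.0, -0.02, 0.01], [-0.02, 0.34, -0.15], [0.01, -0.15, 0.06]]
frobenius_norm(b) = 1.02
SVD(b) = [[-0.94, 0.34, 0.07],  [-0.19, -0.36, -0.91],  [-0.28, -0.87, 0.40]] @ diag([0.7401798885447665, 0.5733067198928691, 0.40651339156236416]) @ [[-0.94, -0.19, -0.28], [0.34, -0.36, -0.87], [0.07, -0.91, 0.4]]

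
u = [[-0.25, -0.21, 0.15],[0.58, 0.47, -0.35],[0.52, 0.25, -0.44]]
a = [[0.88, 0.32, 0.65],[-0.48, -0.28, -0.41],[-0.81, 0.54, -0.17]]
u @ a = [[-0.24, 0.06, -0.1], [0.57, -0.14, 0.24], [0.69, -0.14, 0.31]]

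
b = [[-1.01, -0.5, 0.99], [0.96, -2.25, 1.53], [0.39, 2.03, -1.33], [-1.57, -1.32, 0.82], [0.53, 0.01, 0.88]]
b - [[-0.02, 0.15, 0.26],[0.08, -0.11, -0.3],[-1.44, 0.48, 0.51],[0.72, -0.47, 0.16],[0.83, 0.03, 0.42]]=[[-0.99, -0.65, 0.73], [0.88, -2.14, 1.83], [1.83, 1.55, -1.84], [-2.29, -0.85, 0.66], [-0.3, -0.02, 0.46]]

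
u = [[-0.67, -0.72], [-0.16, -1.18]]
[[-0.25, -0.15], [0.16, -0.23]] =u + [[0.42,0.57], [0.32,0.95]]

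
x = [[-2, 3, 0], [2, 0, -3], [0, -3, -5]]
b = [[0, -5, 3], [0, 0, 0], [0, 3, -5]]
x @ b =[[0, 10, -6], [0, -19, 21], [0, -15, 25]]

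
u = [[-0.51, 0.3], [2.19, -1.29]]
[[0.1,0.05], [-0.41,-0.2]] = u @ [[-0.17,-0.07], [0.03,0.04]]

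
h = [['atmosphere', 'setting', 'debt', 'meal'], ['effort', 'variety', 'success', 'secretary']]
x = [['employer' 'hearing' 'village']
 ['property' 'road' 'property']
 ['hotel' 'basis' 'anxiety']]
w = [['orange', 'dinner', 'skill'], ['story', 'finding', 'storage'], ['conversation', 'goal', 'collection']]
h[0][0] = 'atmosphere'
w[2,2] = 'collection'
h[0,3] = 'meal'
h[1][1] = 'variety'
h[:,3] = ['meal', 'secretary']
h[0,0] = 'atmosphere'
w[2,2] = 'collection'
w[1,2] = 'storage'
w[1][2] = 'storage'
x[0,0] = 'employer'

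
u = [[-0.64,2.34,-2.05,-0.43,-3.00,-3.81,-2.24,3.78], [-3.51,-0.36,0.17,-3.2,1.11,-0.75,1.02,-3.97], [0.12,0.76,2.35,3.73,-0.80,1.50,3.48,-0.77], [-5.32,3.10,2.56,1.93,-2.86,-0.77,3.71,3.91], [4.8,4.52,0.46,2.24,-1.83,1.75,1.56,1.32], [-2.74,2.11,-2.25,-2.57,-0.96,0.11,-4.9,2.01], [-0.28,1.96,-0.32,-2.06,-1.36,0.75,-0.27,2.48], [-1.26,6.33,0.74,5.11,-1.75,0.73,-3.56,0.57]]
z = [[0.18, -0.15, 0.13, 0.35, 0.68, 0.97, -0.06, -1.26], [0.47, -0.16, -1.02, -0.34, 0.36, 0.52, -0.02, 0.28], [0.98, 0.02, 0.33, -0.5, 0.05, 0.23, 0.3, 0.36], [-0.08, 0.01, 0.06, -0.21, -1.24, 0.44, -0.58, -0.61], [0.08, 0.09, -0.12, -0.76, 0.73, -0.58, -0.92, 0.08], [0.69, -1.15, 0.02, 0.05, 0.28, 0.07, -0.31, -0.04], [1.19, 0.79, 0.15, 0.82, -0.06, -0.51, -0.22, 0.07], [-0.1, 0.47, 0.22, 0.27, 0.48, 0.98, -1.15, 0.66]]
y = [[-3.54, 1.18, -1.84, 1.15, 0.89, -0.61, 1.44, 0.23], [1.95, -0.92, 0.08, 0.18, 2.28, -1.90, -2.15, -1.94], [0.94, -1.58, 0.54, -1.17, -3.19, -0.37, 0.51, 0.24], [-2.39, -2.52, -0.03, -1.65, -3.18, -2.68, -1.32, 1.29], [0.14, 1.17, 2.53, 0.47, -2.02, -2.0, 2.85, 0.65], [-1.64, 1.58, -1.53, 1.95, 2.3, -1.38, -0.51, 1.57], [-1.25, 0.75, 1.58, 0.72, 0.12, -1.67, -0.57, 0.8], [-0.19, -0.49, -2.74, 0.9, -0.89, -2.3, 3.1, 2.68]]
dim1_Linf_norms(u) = [3.81, 3.97, 3.73, 5.32, 4.8, 4.9, 2.48, 6.33]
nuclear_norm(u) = 47.52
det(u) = 24830.24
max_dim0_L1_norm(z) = 4.3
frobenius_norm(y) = 13.46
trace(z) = 1.38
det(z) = -21.23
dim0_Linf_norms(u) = [5.32, 6.33, 2.56, 5.11, 3.0, 3.81, 4.9, 3.97]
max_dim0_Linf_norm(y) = 3.54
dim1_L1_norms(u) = [18.29, 14.09, 13.51, 24.16, 18.48, 17.65, 9.48, 20.05]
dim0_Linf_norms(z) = [1.19, 1.15, 1.02, 0.82, 1.24, 0.98, 1.15, 1.26]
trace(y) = -6.86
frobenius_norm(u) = 20.73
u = y @ z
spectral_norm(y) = 7.77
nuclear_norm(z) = 12.18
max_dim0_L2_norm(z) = 1.77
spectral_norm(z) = 2.06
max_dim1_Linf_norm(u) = 6.33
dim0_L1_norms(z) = [3.77, 2.84, 2.05, 3.3, 3.88, 4.3, 3.56, 3.36]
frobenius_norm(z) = 4.45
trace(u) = 1.86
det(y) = -1135.62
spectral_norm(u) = 12.84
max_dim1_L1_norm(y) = 15.06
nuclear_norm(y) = 31.46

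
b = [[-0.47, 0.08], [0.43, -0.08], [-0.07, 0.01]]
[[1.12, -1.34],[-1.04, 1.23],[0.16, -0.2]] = b@ [[-2.06, 2.77], [1.87, -0.46]]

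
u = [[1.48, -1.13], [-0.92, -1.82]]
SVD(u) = [[0.53, 0.85], [0.85, -0.53]] @ diag([2.142265757669962, 1.742640933616201]) @ [[-0.00, -1.0], [1.00, -0.0]]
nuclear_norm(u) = 3.88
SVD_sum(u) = [[-0.0, -1.13], [-0.00, -1.82]] + [[1.48, -0.0], [-0.92, 0.0]]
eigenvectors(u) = [[0.97, 0.3], [-0.25, 0.95]]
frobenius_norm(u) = 2.76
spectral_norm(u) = 2.14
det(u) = -3.73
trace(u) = -0.34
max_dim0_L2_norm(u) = 2.14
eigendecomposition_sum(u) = [[1.64, -0.52], [-0.42, 0.13]] + [[-0.16, -0.61],[-0.50, -1.95]]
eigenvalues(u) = [1.77, -2.11]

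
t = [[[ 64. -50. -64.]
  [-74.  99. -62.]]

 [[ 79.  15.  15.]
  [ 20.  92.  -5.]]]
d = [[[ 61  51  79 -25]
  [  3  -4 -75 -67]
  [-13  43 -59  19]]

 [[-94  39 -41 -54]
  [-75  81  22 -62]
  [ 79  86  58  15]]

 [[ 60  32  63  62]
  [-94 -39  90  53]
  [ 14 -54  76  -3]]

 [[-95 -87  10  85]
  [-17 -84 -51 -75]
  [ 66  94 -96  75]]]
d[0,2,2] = -59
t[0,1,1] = 99.0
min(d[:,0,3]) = -54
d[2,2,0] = 14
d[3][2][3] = 75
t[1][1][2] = -5.0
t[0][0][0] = 64.0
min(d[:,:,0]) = -95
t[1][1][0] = 20.0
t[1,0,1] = 15.0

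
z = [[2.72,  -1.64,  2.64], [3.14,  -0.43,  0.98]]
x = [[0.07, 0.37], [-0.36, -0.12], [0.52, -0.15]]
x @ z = [[1.35, -0.27, 0.55], [-1.36, 0.64, -1.07], [0.94, -0.79, 1.23]]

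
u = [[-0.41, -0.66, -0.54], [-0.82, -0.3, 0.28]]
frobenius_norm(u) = 1.32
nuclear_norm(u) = 1.81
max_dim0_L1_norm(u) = 1.23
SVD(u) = [[-0.73, -0.68], [-0.68, 0.73]] @ diag([1.1189361818352668, 0.6957598874467505]) @ [[0.77, 0.61, 0.18], [-0.46, 0.33, 0.82]]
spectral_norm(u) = 1.12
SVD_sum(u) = [[-0.63, -0.5, -0.15],[-0.59, -0.47, -0.14]] + [[0.22, -0.16, -0.39], [-0.23, 0.17, 0.42]]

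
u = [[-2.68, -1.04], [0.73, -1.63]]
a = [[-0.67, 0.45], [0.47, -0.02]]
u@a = [[1.31,-1.19], [-1.26,0.36]]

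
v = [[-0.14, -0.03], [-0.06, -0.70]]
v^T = [[-0.14, -0.06], [-0.03, -0.70]]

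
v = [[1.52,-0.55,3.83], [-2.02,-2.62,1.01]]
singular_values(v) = [4.25, 3.34]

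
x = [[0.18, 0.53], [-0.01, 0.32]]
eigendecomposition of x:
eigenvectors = [[(0.99+0j), (0.99-0j)], [(0.13+0.04j), 0.13-0.04j]]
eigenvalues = [(0.25+0.02j), (0.25-0.02j)]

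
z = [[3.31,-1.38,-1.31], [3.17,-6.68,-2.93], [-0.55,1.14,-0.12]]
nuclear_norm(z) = 11.43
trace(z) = -3.49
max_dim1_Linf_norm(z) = 6.68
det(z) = 11.04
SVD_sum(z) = [[1.56, -2.52, -1.17], [3.87, -6.25, -2.91], [-0.55, 0.89, 0.41]] + [[1.74, 1.15, -0.15], [-0.68, -0.45, 0.06], [0.15, 0.1, -0.01]] + [[0.00, -0.00, 0.01],[-0.02, 0.02, -0.08],[-0.15, 0.15, -0.52]]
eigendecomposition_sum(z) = [[0.27, -0.82, -0.37], [2.12, -6.55, -2.93], [-0.41, 1.25, 0.56]] + [[3.04, -0.53, -0.8], [1.05, -0.19, -0.28], [-0.16, 0.03, 0.04]] + [[0.00,-0.03,-0.14],[-0.00,0.05,0.28],[0.01,-0.14,-0.72]]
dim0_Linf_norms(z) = [3.31, 6.68, 2.93]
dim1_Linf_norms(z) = [3.31, 6.68, 1.14]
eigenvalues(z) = [-5.72, 2.9, -0.67]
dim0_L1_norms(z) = [7.03, 9.2, 4.36]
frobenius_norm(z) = 8.91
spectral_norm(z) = 8.61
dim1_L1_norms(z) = [6.0, 12.78, 1.81]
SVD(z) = [[-0.37,  0.93,  -0.02], [-0.92,  -0.36,  0.15], [0.13,  0.08,  0.99]] @ diag([8.605031189727542, 2.253590567332399, 0.569269513189168]) @ [[-0.49, 0.79, 0.37], [0.83, 0.55, -0.07], [-0.26, 0.27, -0.93]]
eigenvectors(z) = [[0.12, 0.94, 0.18],[0.97, 0.33, -0.35],[-0.19, -0.05, 0.92]]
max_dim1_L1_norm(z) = 12.78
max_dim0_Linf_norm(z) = 6.68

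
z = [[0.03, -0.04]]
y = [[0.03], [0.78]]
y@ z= [[0.00, -0.0], [0.02, -0.03]]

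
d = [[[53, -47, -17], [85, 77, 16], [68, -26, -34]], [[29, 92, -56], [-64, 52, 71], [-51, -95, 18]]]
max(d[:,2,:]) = 68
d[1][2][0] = -51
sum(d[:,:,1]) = 53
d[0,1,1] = 77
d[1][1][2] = 71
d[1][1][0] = -64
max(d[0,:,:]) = 85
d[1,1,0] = -64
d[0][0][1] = -47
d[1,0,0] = 29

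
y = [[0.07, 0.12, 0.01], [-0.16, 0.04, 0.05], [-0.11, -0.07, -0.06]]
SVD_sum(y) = [[0.10, 0.04, 0.01], [-0.12, -0.05, -0.01], [-0.12, -0.05, -0.01]] + [[-0.03, 0.07, 0.03], [-0.04, 0.09, 0.05], [0.02, -0.04, -0.02]] + [[-0.00, 0.01, -0.03], [0.00, -0.0, 0.01], [-0.00, 0.02, -0.03]]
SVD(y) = [[-0.51, -0.55, 0.66], [0.61, -0.77, -0.17], [0.61, 0.32, 0.73]] @ diag([0.21542128968077726, 0.14386776944230276, 0.050948335281607464]) @ [[-0.93, -0.37, -0.05], [0.35, -0.83, -0.44], [-0.12, 0.43, -0.9]]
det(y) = -0.00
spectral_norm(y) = 0.22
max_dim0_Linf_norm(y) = 0.16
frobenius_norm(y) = 0.26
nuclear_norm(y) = 0.41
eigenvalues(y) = [(0.05+0.15j), (0.05-0.15j), (-0.06+0j)]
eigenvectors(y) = [[(0.03+0.57j), (0.03-0.57j), (0.15+0j)], [-0.72+0.00j, -0.72-0.00j, (-0.24+0j)], [(-0.11-0.39j), (-0.11+0.39j), (0.96+0j)]]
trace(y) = 0.05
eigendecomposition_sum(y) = [[(0.04+0.06j), 0.06-0.02j, (0.01-0.02j)], [(-0.08+0.04j), (0.02+0.08j), 0.02+0.01j], [-0.04-0.04j, (-0.04+0.02j), (-0+0.01j)]] + [[(0.04-0.06j), 0.06+0.02j, (0.01+0.02j)], [-0.08-0.04j, (0.02-0.08j), 0.02-0.01j], [(-0.04+0.04j), -0.04-0.02j, -0.00-0.01j]] + [[(-0.01-0j), 0j, (-0.01-0j)], [0.01+0.00j, (-0-0j), (0.01+0j)], [(-0.04-0j), 0.01+0.00j, -0.05-0.00j]]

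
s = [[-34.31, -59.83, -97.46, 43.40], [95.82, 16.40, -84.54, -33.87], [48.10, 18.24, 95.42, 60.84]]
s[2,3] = 60.84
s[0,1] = -59.83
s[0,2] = -97.46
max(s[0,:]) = 43.4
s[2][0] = 48.1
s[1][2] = -84.54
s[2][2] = 95.42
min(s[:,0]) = -34.31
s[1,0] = 95.82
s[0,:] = [-34.31, -59.83, -97.46, 43.4]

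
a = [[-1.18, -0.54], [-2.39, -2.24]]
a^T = [[-1.18, -2.39], [-0.54, -2.24]]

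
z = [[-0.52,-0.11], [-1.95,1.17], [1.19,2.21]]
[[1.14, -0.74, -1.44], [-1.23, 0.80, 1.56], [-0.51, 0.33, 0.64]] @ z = [[-0.86, -4.17], [0.94, 4.52], [0.38, 1.86]]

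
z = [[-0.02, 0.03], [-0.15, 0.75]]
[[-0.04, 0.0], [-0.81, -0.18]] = z@[[0.41, -0.56], [-1.0, -0.35]]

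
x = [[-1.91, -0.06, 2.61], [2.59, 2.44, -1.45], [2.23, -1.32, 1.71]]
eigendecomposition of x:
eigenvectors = [[0.77, -0.48, 0.46], [-0.45, -0.26, -0.12], [-0.45, -0.84, 0.88]]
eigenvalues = [-3.41, 2.58, 3.07]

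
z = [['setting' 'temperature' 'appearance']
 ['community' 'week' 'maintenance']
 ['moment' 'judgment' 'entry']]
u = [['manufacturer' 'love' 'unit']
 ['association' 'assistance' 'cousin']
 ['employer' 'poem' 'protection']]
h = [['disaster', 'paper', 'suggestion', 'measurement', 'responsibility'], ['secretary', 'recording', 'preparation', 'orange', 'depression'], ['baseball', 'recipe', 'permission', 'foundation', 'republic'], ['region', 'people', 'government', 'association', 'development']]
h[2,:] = ['baseball', 'recipe', 'permission', 'foundation', 'republic']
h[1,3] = 'orange'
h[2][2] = 'permission'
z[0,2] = 'appearance'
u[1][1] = 'assistance'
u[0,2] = 'unit'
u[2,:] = ['employer', 'poem', 'protection']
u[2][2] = 'protection'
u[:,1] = ['love', 'assistance', 'poem']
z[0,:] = ['setting', 'temperature', 'appearance']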